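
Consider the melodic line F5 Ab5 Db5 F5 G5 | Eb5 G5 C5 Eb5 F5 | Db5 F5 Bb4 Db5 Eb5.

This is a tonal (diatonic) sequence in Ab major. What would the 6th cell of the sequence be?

With a 5-note motive the entries are F5, Eb5, Db5, each down a 2nd from the previous.
Carrying on: C5 → Bb4 → Ab4.
From Ab4 the diatonic shape gives Ab4 C5 F4 Ab4 Bb4.

Ab4 C5 F4 Ab4 Bb4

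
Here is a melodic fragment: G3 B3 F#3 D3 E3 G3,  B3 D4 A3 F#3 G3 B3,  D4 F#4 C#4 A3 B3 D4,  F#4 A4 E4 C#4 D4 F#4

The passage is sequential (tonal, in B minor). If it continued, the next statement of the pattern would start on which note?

With a 6-note motive the entries are G3, B3, D4, F#4, each up a 3rd from the previous.
One more step up a 3rd gives A4.

A4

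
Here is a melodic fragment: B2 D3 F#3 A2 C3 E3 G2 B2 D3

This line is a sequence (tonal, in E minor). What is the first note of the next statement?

F#2

The 3-note cells begin on B2, A2, G2 — each down a 2nd from the last.
One more step down a 2nd gives F#2.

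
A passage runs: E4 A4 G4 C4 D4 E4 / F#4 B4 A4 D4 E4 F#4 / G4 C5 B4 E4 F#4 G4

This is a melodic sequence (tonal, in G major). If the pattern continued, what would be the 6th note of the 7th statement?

D5

With 6-note cells, note 6 of each statement runs E4, F#4, G4.
Each moves up a 2nd. Continuing: A4 → B4 → C5 → D5.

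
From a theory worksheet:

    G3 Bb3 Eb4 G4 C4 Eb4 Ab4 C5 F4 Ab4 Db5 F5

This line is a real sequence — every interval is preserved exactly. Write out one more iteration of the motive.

Taking 4-note groups, the heads are G3, C4, F4: the pattern moves up a 4th.
Statement 4 starts on Bb4 and keeps the same exact contour: Bb4 Db5 Gb5 Bb5.

Bb4 Db5 Gb5 Bb5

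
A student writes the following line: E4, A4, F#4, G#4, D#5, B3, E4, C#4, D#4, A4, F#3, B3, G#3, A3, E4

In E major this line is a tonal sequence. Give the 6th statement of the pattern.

Taking 5-note groups, the heads are E4, B3, F#3: the pattern moves down a 4th.
Extending down a 4th: C#3 → G#2 → D#2.
So cell 6 is D#2 G#2 E2 F#2 C#3.

D#2 G#2 E2 F#2 C#3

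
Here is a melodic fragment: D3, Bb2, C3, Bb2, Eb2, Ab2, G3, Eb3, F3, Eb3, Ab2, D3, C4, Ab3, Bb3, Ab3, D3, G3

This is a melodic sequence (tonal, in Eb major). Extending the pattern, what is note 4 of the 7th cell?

With 6-note cells, note 4 of each statement runs Bb2, Eb3, Ab3.
Each moves up a 4th. Continuing: D4 → G4 → C5 → F5.

F5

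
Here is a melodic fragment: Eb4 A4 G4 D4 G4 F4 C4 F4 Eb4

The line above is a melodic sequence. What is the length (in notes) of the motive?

3

Try groups of 3 (3 cells in 9 notes):
Eb4 A4 G4 | D4 G4 F4 | C4 F4 Eb4
That's a consistent down a 2nd shift per cell, and no other grouping gives one.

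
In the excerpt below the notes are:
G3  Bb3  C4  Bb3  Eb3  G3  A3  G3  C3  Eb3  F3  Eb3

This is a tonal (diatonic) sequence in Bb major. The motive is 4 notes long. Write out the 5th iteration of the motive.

F2 A2 Bb2 A2

Taking 4-note groups, the heads are G3, Eb3, C3: the pattern moves down a 3rd.
Continuing the starts: A2 → F2.
Statement 5 starts on F2 and keeps the same diatonic contour: F2 A2 Bb2 A2.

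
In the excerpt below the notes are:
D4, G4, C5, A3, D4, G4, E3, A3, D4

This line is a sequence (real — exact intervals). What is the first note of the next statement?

With a 3-note motive the entries are D4, A3, E3, each down a 4th from the previous.
One more step down a 4th gives B2.

B2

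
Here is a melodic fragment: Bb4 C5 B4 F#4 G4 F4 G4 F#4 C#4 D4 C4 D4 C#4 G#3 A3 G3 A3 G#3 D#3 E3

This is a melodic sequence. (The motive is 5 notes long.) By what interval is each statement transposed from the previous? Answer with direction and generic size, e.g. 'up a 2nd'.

With a 5-note motive the entries are Bb4, F4, C4, G3, each down a 4th from the previous.
From Bb4 to F4: down a 4th.

down a 4th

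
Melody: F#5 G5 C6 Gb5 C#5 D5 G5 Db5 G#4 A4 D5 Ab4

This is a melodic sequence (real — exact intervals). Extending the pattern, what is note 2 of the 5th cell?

B3

The unit is 4 notes. Position-2 pitches of the 3 shown cells: G5, D5, A4.
Carrying that down a 4th forward: E4 → B3.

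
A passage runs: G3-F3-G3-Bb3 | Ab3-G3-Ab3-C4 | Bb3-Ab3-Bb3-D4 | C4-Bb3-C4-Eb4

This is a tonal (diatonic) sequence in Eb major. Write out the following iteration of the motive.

The 4-note cells begin on G3, Ab3, Bb3, C4 — each up a 2nd from the last.
Statement 5 starts on D4 and keeps the same diatonic contour: D4 C4 D4 F4.

D4 C4 D4 F4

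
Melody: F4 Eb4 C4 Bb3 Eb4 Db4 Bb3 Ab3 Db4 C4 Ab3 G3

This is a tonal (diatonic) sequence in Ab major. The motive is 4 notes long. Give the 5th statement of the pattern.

Bb3 Ab3 F3 Eb3

The 4-note cells begin on F4, Eb4, Db4 — each down a 2nd from the last.
Extending down a 2nd: C4 → Bb3.
Statement 5 starts on Bb3 and keeps the same diatonic contour: Bb3 Ab3 F3 Eb3.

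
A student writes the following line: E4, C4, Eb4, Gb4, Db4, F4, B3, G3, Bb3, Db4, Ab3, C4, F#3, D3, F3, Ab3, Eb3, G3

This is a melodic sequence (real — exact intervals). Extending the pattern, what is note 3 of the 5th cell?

Grouping in 6s, the 3rd note of each cell is Eb4, Bb3, F3.
Extending down a 4th: C3 → G2.

G2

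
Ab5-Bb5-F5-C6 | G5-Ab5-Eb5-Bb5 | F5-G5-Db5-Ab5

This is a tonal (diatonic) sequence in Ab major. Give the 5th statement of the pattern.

Db5 Eb5 Bb4 F5

The 4-note cells begin on Ab5, G5, F5 — each down a 2nd from the last.
Carrying on: Eb5 → Db5.
Statement 5 starts on Db5 and keeps the same diatonic contour: Db5 Eb5 Bb4 F5.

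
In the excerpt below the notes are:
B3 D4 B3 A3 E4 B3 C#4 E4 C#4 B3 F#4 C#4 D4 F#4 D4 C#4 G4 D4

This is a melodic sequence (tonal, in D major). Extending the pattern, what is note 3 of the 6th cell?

Grouping in 6s, the 3rd note of each cell is B3, C#4, D4.
Carrying that up a 2nd forward: E4 → F#4 → G4.

G4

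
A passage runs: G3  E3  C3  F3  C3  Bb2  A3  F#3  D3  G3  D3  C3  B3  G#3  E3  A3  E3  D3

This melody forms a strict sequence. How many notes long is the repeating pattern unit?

18 notes total. Splitting into 3 groups of 6:
G3 E3 C3 F3 C3 Bb2 | A3 F#3 D3 G3 D3 C3 | B3 G#3 E3 A3 E3 D3
Each cell is the previous one up a 2nd — so the unit is 6 notes.

6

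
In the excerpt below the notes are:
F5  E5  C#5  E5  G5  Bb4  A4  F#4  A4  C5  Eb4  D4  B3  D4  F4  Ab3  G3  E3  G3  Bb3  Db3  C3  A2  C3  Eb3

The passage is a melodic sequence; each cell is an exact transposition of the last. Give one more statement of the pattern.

Gb2 F2 D2 F2 Ab2

Unit = 5 notes; the statements start on F5, Bb4, Eb4, Ab3, Db3, moving down a 5th each time.
So cell 6 is Gb2 F2 D2 F2 Ab2.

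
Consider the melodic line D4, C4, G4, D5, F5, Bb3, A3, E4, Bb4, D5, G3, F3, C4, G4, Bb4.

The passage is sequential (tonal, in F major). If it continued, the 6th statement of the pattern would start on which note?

A2

Unit = 5 notes; the statements start on D4, Bb3, G3, moving down a 3rd each time.
Extending the heads down a 3rd: E3 → C3 → A2.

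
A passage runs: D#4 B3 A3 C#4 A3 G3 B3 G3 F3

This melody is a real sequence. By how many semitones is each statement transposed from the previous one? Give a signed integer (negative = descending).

-2

Unit = 3 notes; the statements start on D#4, C#4, B3, moving down a 2nd each time.
D#4→C#4 is 61 − 63 = -2 semitones.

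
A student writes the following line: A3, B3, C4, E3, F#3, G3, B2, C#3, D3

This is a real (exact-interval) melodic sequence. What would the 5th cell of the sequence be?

C#2 D#2 E2

The 3-note cells begin on A3, E3, B2 — each down a 4th from the last.
Continuing the starts: F#2 → C#2.
So cell 5 is C#2 D#2 E2.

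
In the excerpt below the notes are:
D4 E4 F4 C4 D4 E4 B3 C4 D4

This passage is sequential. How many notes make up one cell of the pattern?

3

There are 9 notes; a 3-note unit gives 3 cells:
D4 E4 F4 | C4 D4 E4 | B3 C4 D4
Each cell is the previous one down a 2nd — so the unit is 3 notes.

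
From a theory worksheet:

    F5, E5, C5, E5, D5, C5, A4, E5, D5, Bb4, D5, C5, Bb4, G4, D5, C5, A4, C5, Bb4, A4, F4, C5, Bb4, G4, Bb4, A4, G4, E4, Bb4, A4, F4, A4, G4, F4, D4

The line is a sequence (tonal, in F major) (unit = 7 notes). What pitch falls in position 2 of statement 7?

Grouping in 7s, the 2nd note of each cell is E5, D5, C5, Bb4, A4.
Carrying that down a 2nd forward: G4 → F4.

F4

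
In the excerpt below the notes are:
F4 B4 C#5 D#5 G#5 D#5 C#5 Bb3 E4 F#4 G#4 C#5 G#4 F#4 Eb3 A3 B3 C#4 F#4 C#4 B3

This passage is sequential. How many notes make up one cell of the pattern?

7

21 notes total. Splitting into 3 groups of 7:
F4 B4 C#5 D#5 G#5 D#5 C#5 | Bb3 E4 F#4 G#4 C#5 G#4 F#4 | Eb3 A3 B3 C#4 F#4 C#4 B3
Every group is a transposition down a 5th of the one before; no shorter unit works.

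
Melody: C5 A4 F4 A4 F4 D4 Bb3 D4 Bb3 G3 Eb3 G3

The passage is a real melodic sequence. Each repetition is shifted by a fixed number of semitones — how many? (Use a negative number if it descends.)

-7

With a 4-note motive the entries are C5, F4, Bb3, each down a 5th from the previous.
C5→F4 is 65 − 72 = -7 semitones.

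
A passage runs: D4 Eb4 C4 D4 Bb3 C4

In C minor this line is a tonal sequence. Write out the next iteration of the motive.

The 2-note cells begin on D4, C4, Bb3 — each down a 2nd from the last.
So cell 4 is Ab3 Bb3.

Ab3 Bb3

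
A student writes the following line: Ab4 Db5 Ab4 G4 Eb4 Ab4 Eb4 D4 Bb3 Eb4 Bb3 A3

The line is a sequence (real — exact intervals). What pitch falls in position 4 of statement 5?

Grouping in 4s, the 4th note of each cell is G4, D4, A3.
Extending down a 4th: E3 → B2.

B2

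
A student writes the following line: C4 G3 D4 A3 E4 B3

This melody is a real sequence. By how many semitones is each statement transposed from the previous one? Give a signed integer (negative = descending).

2

With a 2-note motive the entries are C4, D4, E4, each up a 2nd from the previous.
C4→D4 is 62 − 60 = 2 semitones.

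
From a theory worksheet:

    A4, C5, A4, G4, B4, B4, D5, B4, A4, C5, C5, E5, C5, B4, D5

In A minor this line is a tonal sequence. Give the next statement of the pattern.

D5 F5 D5 C5 E5

With a 5-note motive the entries are A4, B4, C5, each up a 2nd from the previous.
So cell 4 is D5 F5 D5 C5 E5.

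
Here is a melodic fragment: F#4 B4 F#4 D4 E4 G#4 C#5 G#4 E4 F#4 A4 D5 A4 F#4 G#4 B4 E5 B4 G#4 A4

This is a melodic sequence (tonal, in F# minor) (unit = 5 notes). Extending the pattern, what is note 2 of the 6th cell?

G#5

Grouping in 5s, the 2nd note of each cell is B4, C#5, D5, E5.
Extending up a 2nd: F#5 → G#5.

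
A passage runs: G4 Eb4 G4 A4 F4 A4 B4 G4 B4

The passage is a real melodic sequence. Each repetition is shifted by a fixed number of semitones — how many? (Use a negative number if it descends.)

2

The 3-note cells begin on G4, A4, B4 — each up a 2nd from the last.
G4 to A4 spans +2 semitones.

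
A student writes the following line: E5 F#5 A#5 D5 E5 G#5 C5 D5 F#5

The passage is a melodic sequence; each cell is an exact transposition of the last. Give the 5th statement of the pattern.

Ab4 Bb4 D5

With a 3-note motive the entries are E5, D5, C5, each down a 2nd from the previous.
Extending down a 2nd: Bb4 → Ab4.
From Ab4 the exact shape gives Ab4 Bb4 D5.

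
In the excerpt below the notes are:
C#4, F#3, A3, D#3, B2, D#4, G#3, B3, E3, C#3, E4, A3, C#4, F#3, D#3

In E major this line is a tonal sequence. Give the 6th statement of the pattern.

The 5-note cells begin on C#4, D#4, E4 — each up a 2nd from the last.
Carrying on: F#4 → G#4 → A4.
From A4 the diatonic shape gives A4 D#4 F#4 B3 G#3.

A4 D#4 F#4 B3 G#3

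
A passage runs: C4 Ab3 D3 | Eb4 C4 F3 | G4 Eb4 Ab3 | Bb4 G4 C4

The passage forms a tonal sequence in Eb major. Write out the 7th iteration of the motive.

Unit = 3 notes; the statements start on C4, Eb4, G4, Bb4, moving up a 3rd each time.
Carrying on: D5 → F5 → Ab5.
From Ab5 the diatonic shape gives Ab5 F5 Bb4.

Ab5 F5 Bb4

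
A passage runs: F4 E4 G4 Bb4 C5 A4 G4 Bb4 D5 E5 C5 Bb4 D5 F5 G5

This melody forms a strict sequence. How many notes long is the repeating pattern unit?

5

15 notes total. Splitting into 3 groups of 5:
F4 E4 G4 Bb4 C5 | A4 G4 Bb4 D5 E5 | C5 Bb4 D5 F5 G5
Every group is a transposition up a 3rd of the one before; no shorter unit works.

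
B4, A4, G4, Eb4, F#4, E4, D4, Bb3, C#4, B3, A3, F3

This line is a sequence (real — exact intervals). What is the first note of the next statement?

With a 4-note motive the entries are B4, F#4, C#4, each down a 4th from the previous.
One more step down a 4th gives G#3.

G#3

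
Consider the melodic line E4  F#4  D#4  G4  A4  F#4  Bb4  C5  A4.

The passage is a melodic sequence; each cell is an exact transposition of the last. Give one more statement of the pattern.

The 3-note cells begin on E4, G4, Bb4 — each up a 3rd from the last.
So cell 4 is Db5 Eb5 C5.

Db5 Eb5 C5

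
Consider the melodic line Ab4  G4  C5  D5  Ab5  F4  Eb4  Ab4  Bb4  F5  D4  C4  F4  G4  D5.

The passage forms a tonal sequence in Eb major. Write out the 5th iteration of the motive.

G3 F3 Bb3 C4 G4

With a 5-note motive the entries are Ab4, F4, D4, each down a 3rd from the previous.
Continuing the starts: Bb3 → G3.
From G3 the diatonic shape gives G3 F3 Bb3 C4 G4.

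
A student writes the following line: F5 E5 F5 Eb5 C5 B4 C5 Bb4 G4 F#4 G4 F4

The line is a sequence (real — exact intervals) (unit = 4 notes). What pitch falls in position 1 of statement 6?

E3

With 4-note cells, note 1 of each statement runs F5, C5, G4.
Carrying that down a 4th forward: D4 → A3 → E3.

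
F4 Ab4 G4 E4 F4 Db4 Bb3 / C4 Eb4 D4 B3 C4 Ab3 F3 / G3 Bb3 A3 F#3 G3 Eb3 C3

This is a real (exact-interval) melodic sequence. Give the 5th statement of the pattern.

A2 C3 B2 G#2 A2 F2 D2

The 7-note cells begin on F4, C4, G3 — each down a 4th from the last.
Extending down a 4th: D3 → A2.
So cell 5 is A2 C3 B2 G#2 A2 F2 D2.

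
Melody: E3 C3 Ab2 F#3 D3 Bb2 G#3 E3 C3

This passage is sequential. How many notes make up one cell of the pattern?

3

9 notes total. Splitting into 3 groups of 3:
E3 C3 Ab2 | F#3 D3 Bb2 | G#3 E3 C3
Each cell is the previous one up a 2nd — so the unit is 3 notes.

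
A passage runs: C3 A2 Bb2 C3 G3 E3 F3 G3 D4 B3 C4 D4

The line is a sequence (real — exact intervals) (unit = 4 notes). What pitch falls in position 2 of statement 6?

With 4-note cells, note 2 of each statement runs A2, E3, B3.
Extending up a 5th: F#4 → C#5 → G#5.

G#5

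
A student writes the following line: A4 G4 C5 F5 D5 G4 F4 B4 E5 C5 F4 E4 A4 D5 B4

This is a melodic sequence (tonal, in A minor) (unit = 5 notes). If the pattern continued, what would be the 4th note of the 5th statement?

The unit is 5 notes. Position-4 pitches of the 3 shown cells: F5, E5, D5.
Each moves down a 2nd. Continuing: C5 → B4.

B4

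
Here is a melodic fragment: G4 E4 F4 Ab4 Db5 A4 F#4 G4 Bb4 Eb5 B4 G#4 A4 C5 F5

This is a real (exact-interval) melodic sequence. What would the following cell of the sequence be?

Unit = 5 notes; the statements start on G4, A4, B4, moving up a 2nd each time.
From C#5 the exact shape gives C#5 A#4 B4 D5 G5.

C#5 A#4 B4 D5 G5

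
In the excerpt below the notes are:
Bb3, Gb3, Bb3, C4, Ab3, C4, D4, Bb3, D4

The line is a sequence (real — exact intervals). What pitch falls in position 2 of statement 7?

Grouping in 3s, the 2nd note of each cell is Gb3, Ab3, Bb3.
Extending up a 2nd: C4 → D4 → E4 → F#4.

F#4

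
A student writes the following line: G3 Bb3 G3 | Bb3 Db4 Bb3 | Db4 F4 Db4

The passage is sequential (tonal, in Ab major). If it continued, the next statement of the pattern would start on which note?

With a 3-note motive the entries are G3, Bb3, Db4, each up a 3rd from the previous.
One more step up a 3rd gives F4.

F4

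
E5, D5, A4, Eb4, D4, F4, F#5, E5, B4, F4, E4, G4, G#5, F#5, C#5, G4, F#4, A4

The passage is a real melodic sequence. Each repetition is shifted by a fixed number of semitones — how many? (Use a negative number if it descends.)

2

With a 6-note motive the entries are E5, F#5, G#5, each up a 2nd from the previous.
E5→F#5 is 78 − 76 = 2 semitones.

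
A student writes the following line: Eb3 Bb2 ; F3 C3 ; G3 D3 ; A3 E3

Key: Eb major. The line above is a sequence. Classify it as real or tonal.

Each cell has the same semitone pattern (-5,) — intervals are preserved exactly.
And A3 lies outside Eb major, so the sequence is real rather than tonal.

real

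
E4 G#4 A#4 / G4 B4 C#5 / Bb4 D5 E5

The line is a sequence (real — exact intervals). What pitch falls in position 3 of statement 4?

The unit is 3 notes. Position-3 pitches of the 3 shown cells: A#4, C#5, E5.
From E5, up a 3rd gives G5.

G5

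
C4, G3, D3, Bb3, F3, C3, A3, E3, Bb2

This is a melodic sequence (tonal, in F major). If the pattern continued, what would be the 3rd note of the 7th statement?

With 3-note cells, note 3 of each statement runs D3, C3, Bb2.
Each moves down a 2nd. Continuing: A2 → G2 → F2 → E2.

E2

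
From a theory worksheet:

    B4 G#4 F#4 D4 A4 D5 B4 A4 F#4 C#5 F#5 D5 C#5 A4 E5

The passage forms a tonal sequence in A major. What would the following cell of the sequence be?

With a 5-note motive the entries are B4, D5, F#5, each up a 3rd from the previous.
From A5 the diatonic shape gives A5 F#5 E5 C#5 G#5.

A5 F#5 E5 C#5 G#5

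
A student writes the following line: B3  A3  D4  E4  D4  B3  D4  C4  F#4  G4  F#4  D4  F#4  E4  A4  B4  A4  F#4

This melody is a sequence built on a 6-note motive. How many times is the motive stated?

18 notes in groups of 6 gives 18/6 = 3 statements.
Starts: B3, D4, F#4 — each up a 3rd.

3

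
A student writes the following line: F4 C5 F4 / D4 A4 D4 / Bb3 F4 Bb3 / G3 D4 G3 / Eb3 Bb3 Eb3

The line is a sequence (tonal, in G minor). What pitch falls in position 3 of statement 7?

Grouping in 3s, the 3rd note of each cell is F4, D4, Bb3, G3, Eb3.
Carrying that down a 3rd forward: C3 → A2.

A2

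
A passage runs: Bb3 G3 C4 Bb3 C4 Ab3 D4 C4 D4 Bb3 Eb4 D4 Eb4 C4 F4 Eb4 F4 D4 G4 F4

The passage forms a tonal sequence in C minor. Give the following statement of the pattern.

G4 Eb4 Ab4 G4

Unit = 4 notes; the statements start on Bb3, C4, D4, Eb4, F4, moving up a 2nd each time.
Statement 6 starts on G4 and keeps the same diatonic contour: G4 Eb4 Ab4 G4.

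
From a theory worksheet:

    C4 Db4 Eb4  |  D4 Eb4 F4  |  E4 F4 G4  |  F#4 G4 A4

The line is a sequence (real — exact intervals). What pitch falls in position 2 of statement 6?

Grouping in 3s, the 2nd note of each cell is Db4, Eb4, F4, G4.
Extending up a 2nd: A4 → B4.

B4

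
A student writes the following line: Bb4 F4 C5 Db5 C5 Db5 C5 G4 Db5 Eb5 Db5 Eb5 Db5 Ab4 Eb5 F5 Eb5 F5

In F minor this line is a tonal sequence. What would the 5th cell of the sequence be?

Unit = 6 notes; the statements start on Bb4, C5, Db5, moving up a 2nd each time.
Continuing the starts: Eb5 → F5.
From F5 the diatonic shape gives F5 C5 G5 Ab5 G5 Ab5.

F5 C5 G5 Ab5 G5 Ab5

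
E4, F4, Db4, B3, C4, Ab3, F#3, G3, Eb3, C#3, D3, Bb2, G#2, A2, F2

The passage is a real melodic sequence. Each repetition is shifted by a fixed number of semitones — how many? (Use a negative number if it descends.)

-5

With a 3-note motive the entries are E4, B3, F#3, C#3, G#2, each down a 4th from the previous.
Counting half-steps from E4 to B3: -5.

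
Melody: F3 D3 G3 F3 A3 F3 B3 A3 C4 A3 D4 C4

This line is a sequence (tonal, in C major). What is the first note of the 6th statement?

Taking 4-note groups, the heads are F3, A3, C4: the pattern moves up a 3rd.
Continuing: E4 → G4 → B4. Statement 6 starts on B4.

B4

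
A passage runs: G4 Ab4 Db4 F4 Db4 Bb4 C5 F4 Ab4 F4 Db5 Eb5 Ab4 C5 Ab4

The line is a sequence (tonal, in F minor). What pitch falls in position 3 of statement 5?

Eb5

Grouping in 5s, the 3rd note of each cell is Db4, F4, Ab4.
Each moves up a 3rd. Continuing: C5 → Eb5.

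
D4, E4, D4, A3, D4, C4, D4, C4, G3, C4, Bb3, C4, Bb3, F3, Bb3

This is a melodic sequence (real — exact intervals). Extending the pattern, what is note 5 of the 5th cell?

Gb3

With 5-note cells, note 5 of each statement runs D4, C4, Bb3.
Each moves down a 2nd. Continuing: Ab3 → Gb3.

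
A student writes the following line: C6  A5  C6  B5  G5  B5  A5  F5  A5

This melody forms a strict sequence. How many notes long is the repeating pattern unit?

3

There are 9 notes; a 3-note unit gives 3 cells:
C6 A5 C6 | B5 G5 B5 | A5 F5 A5
Every group is a transposition down a 2nd of the one before; no shorter unit works.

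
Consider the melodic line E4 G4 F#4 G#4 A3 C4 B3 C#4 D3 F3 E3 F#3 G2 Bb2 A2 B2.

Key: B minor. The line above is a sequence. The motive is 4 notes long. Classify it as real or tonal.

real

Each cell has the same semitone pattern (3, -1, 2) — intervals are preserved exactly.
And G#4 lies outside B minor, so the sequence is real rather than tonal.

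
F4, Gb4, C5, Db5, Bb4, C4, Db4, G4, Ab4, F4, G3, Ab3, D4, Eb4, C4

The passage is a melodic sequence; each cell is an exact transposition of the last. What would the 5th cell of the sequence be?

The 5-note cells begin on F4, C4, G3 — each down a 4th from the last.
Extending down a 4th: D3 → A2.
So cell 5 is A2 Bb2 E3 F3 D3.

A2 Bb2 E3 F3 D3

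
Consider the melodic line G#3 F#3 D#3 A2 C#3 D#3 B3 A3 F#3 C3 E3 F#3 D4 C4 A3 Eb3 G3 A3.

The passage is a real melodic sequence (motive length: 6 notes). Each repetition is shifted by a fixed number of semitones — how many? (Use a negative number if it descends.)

Taking 6-note groups, the heads are G#3, B3, D4: the pattern moves up a 3rd.
G#3→B3 is 59 − 56 = 3 semitones.

3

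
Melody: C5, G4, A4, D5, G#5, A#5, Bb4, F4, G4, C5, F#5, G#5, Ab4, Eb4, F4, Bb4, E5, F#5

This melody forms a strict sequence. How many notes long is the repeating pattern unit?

6

Try groups of 6 (3 cells in 18 notes):
C5 G4 A4 D5 G#5 A#5 | Bb4 F4 G4 C5 F#5 G#5 | Ab4 Eb4 F4 Bb4 E5 F#5
That's a consistent down a 2nd shift per cell, and no other grouping gives one.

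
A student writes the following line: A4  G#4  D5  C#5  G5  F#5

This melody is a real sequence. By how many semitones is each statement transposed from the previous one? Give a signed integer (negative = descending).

The 2-note cells begin on A4, D5, G5 — each up a 4th from the last.
Counting half-steps from A4 to D5: 5.

5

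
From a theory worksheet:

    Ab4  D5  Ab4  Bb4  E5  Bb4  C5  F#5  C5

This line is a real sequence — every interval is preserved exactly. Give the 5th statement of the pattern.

The 3-note cells begin on Ab4, Bb4, C5 — each up a 2nd from the last.
Continuing the starts: D5 → E5.
Statement 5 starts on E5 and keeps the same exact contour: E5 A#5 E5.

E5 A#5 E5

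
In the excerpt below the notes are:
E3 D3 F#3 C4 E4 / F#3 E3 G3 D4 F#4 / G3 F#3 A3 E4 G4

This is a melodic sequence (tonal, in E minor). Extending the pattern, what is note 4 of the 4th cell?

F#4

With 5-note cells, note 4 of each statement runs C4, D4, E4.
From E4, up a 2nd gives F#4.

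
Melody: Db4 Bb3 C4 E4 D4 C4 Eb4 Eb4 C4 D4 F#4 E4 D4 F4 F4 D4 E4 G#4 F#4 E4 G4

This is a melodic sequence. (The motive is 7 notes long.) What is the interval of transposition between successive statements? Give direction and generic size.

The 7-note cells begin on Db4, Eb4, F4 — each up a 2nd from the last.
Db4 to Eb4 is up a 2nd.

up a 2nd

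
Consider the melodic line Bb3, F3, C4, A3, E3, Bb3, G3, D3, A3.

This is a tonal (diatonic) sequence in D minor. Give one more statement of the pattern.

Unit = 3 notes; the statements start on Bb3, A3, G3, moving down a 2nd each time.
Statement 4 starts on F3 and keeps the same diatonic contour: F3 C3 G3.

F3 C3 G3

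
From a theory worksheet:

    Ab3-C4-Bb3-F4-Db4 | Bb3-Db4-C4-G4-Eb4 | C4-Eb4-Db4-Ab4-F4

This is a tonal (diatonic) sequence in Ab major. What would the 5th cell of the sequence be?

Eb4 G4 F4 C5 Ab4

Taking 5-note groups, the heads are Ab3, Bb3, C4: the pattern moves up a 2nd.
Carrying on: Db4 → Eb4.
So cell 5 is Eb4 G4 F4 C5 Ab4.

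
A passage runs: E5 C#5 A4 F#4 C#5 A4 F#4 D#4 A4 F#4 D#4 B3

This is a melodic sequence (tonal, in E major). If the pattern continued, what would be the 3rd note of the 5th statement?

G#3

With 4-note cells, note 3 of each statement runs A4, F#4, D#4.
Each moves down a 3rd. Continuing: B3 → G#3.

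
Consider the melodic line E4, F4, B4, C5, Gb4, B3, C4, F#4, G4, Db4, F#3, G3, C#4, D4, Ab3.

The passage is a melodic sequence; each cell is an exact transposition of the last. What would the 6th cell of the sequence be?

D#2 E2 A#2 B2 F2

Taking 5-note groups, the heads are E4, B3, F#3: the pattern moves down a 4th.
Continuing the starts: C#3 → G#2 → D#2.
So cell 6 is D#2 E2 A#2 B2 F2.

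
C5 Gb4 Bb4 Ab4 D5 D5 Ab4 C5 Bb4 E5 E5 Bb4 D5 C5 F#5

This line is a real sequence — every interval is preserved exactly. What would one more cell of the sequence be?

With a 5-note motive the entries are C5, D5, E5, each up a 2nd from the previous.
From F#5 the exact shape gives F#5 C5 E5 D5 G#5.

F#5 C5 E5 D5 G#5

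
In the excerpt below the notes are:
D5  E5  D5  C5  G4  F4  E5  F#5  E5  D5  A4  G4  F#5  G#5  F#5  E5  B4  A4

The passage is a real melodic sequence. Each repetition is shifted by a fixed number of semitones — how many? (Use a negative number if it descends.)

Taking 6-note groups, the heads are D5, E5, F#5: the pattern moves up a 2nd.
D5→E5 is 76 − 74 = 2 semitones.

2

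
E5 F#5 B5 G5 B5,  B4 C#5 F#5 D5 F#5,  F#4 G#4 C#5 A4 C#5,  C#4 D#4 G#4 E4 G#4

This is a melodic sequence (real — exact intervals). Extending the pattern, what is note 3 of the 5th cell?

The unit is 5 notes. Position-3 pitches of the 4 shown cells: B5, F#5, C#5, G#4.
Each moves down a 4th; the next is D#4.

D#4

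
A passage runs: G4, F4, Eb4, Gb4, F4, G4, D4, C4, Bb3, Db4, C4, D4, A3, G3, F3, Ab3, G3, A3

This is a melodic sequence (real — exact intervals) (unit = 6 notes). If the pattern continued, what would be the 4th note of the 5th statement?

The unit is 6 notes. Position-4 pitches of the 3 shown cells: Gb4, Db4, Ab3.
Extending down a 4th: Eb3 → Bb2.

Bb2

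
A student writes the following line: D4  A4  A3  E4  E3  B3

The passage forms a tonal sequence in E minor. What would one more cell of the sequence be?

The 2-note cells begin on D4, A3, E3 — each down a 4th from the last.
So cell 4 is B2 F#3.

B2 F#3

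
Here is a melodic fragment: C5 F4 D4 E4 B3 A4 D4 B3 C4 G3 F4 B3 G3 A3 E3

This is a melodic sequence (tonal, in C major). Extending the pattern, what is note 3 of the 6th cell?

A2

With 5-note cells, note 3 of each statement runs D4, B3, G3.
Carrying that down a 3rd forward: E3 → C3 → A2.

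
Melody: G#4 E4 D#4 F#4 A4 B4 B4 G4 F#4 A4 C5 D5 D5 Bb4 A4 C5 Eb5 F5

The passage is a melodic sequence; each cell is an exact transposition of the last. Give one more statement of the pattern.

F5 Db5 C5 Eb5 Gb5 Ab5

The 6-note cells begin on G#4, B4, D5 — each up a 3rd from the last.
Statement 4 starts on F5 and keeps the same exact contour: F5 Db5 C5 Eb5 Gb5 Ab5.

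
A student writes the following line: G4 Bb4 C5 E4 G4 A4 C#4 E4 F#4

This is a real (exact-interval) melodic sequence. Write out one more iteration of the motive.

A#3 C#4 D#4

With a 3-note motive the entries are G4, E4, C#4, each down a 3rd from the previous.
Statement 4 starts on A#3 and keeps the same exact contour: A#3 C#4 D#4.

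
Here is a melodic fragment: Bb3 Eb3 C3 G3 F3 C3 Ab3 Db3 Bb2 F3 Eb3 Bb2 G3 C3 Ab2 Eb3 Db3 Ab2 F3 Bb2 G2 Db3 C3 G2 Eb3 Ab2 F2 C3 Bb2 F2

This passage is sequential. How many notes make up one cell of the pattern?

30 notes total. Splitting into 5 groups of 6:
Bb3 Eb3 C3 G3 F3 C3 | Ab3 Db3 Bb2 F3 Eb3 Bb2 | G3 C3 Ab2 Eb3 Db3 Ab2 | F3 Bb2 G2 Db3 C3 G2 | Eb3 Ab2 F2 C3 Bb2 F2
Each cell is the previous one down a 2nd — so the unit is 6 notes.

6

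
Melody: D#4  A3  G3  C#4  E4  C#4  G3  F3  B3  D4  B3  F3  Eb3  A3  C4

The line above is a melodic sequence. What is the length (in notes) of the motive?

5

There are 15 notes; a 5-note unit gives 3 cells:
D#4 A3 G3 C#4 E4 | C#4 G3 F3 B3 D4 | B3 F3 Eb3 A3 C4
That's a consistent down a 2nd shift per cell, and no other grouping gives one.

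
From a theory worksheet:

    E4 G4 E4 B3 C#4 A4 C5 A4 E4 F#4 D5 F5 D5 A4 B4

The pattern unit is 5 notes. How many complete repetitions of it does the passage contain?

15 notes in groups of 5 gives 15/5 = 3 statements.
Starts: E4, A4, D5 — each up a 4th.

3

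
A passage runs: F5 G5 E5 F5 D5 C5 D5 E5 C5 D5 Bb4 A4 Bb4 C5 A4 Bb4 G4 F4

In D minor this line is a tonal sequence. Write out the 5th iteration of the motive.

E4 F4 D4 E4 C4 Bb3

With a 6-note motive the entries are F5, D5, Bb4, each down a 3rd from the previous.
Extending down a 3rd: G4 → E4.
From E4 the diatonic shape gives E4 F4 D4 E4 C4 Bb3.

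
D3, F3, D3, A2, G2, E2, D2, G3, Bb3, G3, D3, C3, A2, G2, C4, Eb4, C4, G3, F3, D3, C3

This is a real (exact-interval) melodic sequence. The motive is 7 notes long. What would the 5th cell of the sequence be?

Taking 7-note groups, the heads are D3, G3, C4: the pattern moves up a 4th.
Extending up a 4th: F4 → Bb4.
So cell 5 is Bb4 Db5 Bb4 F4 Eb4 C4 Bb3.

Bb4 Db5 Bb4 F4 Eb4 C4 Bb3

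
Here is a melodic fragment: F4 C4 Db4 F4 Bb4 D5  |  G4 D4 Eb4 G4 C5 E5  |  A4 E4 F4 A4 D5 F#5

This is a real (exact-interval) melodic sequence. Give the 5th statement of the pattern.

C#5 G#4 A4 C#5 F#5 A#5

Unit = 6 notes; the statements start on F4, G4, A4, moving up a 2nd each time.
Carrying on: B4 → C#5.
Statement 5 starts on C#5 and keeps the same exact contour: C#5 G#4 A4 C#5 F#5 A#5.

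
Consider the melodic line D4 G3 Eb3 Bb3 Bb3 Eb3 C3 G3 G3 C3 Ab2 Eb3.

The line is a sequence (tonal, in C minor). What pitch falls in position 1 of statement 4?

The unit is 4 notes. Position-1 pitches of the 3 shown cells: D4, Bb3, G3.
Each moves down a 3rd; the next is Eb3.

Eb3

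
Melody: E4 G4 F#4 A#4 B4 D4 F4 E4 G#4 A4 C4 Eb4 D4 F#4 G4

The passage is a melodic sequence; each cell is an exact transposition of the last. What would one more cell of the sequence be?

With a 5-note motive the entries are E4, D4, C4, each down a 2nd from the previous.
From Bb3 the exact shape gives Bb3 Db4 C4 E4 F4.

Bb3 Db4 C4 E4 F4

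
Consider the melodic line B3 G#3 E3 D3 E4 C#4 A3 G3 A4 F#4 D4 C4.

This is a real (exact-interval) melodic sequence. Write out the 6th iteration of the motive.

Unit = 4 notes; the statements start on B3, E4, A4, moving up a 4th each time.
Extending up a 4th: D5 → G5 → C6.
So cell 6 is C6 A5 F5 Eb5.

C6 A5 F5 Eb5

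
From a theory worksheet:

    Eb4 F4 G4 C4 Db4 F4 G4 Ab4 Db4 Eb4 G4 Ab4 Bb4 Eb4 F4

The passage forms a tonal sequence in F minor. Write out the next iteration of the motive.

Ab4 Bb4 C5 F4 G4

With a 5-note motive the entries are Eb4, F4, G4, each up a 2nd from the previous.
So cell 4 is Ab4 Bb4 C5 F4 G4.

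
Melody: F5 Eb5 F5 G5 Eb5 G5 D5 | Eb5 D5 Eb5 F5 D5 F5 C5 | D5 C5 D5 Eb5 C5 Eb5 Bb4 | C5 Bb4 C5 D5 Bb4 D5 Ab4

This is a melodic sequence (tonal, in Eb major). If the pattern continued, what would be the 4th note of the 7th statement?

Ab4

The unit is 7 notes. Position-4 pitches of the 4 shown cells: G5, F5, Eb5, D5.
Carrying that down a 2nd forward: C5 → Bb4 → Ab4.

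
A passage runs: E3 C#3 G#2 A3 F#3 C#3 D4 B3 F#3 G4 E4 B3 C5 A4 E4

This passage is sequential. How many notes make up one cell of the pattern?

There are 15 notes; a 3-note unit gives 5 cells:
E3 C#3 G#2 | A3 F#3 C#3 | D4 B3 F#3 | G4 E4 B3 | C5 A4 E4
Each cell is the previous one up a 4th — so the unit is 3 notes.

3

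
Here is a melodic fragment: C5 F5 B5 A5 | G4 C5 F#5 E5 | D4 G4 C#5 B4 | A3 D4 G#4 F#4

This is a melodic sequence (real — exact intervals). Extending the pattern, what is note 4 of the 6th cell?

With 4-note cells, note 4 of each statement runs A5, E5, B4, F#4.
Carrying that down a 4th forward: C#4 → G#3.

G#3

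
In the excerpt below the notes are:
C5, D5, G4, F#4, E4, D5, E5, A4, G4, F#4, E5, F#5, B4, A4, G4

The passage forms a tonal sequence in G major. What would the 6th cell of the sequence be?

A5 B5 E5 D5 C5

With a 5-note motive the entries are C5, D5, E5, each up a 2nd from the previous.
Carrying on: F#5 → G5 → A5.
From A5 the diatonic shape gives A5 B5 E5 D5 C5.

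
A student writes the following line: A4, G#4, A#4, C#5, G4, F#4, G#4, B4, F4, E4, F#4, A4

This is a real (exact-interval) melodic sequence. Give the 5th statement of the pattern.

Unit = 4 notes; the statements start on A4, G4, F4, moving down a 2nd each time.
Carrying on: Eb4 → Db4.
Statement 5 starts on Db4 and keeps the same exact contour: Db4 C4 D4 F4.

Db4 C4 D4 F4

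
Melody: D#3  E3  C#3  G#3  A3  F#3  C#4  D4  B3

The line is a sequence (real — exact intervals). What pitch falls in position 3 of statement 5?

A4

With 3-note cells, note 3 of each statement runs C#3, F#3, B3.
Carrying that up a 4th forward: E4 → A4.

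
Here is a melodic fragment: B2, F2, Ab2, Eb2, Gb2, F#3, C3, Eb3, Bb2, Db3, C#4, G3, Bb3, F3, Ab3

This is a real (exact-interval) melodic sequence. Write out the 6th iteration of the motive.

Taking 5-note groups, the heads are B2, F#3, C#4: the pattern moves up a 5th.
Extending up a 5th: G#4 → D#5 → A#5.
From A#5 the exact shape gives A#5 E5 G5 D5 F5.

A#5 E5 G5 D5 F5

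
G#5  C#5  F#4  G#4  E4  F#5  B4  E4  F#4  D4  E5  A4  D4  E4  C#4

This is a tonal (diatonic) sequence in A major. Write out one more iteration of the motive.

D5 G#4 C#4 D4 B3

Unit = 5 notes; the statements start on G#5, F#5, E5, moving down a 2nd each time.
Statement 4 starts on D5 and keeps the same diatonic contour: D5 G#4 C#4 D4 B3.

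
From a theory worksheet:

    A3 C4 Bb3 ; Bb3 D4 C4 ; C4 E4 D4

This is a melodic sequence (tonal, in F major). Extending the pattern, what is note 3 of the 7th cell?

A4

With 3-note cells, note 3 of each statement runs Bb3, C4, D4.
Each moves up a 2nd. Continuing: E4 → F4 → G4 → A4.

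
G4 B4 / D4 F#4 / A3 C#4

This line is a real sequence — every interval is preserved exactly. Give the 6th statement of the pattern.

F#2 A#2

With a 2-note motive the entries are G4, D4, A3, each down a 4th from the previous.
Continuing the starts: E3 → B2 → F#2.
So cell 6 is F#2 A#2.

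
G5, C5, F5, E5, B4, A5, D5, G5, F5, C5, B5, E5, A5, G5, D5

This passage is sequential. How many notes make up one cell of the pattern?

Try groups of 5 (3 cells in 15 notes):
G5 C5 F5 E5 B4 | A5 D5 G5 F5 C5 | B5 E5 A5 G5 D5
That's a consistent up a 2nd shift per cell, and no other grouping gives one.

5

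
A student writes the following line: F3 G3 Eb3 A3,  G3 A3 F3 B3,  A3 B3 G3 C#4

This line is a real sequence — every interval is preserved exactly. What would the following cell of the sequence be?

B3 C#4 A3 D#4

Taking 4-note groups, the heads are F3, G3, A3: the pattern moves up a 2nd.
Statement 4 starts on B3 and keeps the same exact contour: B3 C#4 A3 D#4.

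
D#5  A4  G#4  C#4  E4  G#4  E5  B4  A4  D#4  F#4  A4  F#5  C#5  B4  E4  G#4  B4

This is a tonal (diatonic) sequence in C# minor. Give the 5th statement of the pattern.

Unit = 6 notes; the statements start on D#5, E5, F#5, moving up a 2nd each time.
Carrying on: G#5 → A5.
From A5 the diatonic shape gives A5 E5 D#5 G#4 B4 D#5.

A5 E5 D#5 G#4 B4 D#5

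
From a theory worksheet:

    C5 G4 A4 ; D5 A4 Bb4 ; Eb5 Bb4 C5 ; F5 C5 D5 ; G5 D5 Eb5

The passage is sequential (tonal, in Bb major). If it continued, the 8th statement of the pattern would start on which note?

The 3-note cells begin on C5, D5, Eb5, F5, G5 — each up a 2nd from the last.
Extending the heads up a 2nd: A5 → Bb5 → C6.

C6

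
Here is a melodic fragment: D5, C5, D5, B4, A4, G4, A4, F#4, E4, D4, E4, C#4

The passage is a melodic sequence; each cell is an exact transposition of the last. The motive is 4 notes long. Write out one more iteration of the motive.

B3 A3 B3 G#3

Taking 4-note groups, the heads are D5, A4, E4: the pattern moves down a 4th.
Statement 4 starts on B3 and keeps the same exact contour: B3 A3 B3 G#3.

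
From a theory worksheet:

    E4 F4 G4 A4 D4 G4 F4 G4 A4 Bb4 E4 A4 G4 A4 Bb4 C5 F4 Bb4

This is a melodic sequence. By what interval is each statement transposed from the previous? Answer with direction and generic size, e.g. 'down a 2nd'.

up a 2nd

With a 6-note motive the entries are E4, F4, G4, each up a 2nd from the previous.
E4 to F4 is up a 2nd.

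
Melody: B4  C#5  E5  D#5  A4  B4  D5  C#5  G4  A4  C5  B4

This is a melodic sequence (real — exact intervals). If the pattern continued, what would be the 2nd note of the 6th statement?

With 4-note cells, note 2 of each statement runs C#5, B4, A4.
Carrying that down a 2nd forward: G4 → F4 → Eb4.

Eb4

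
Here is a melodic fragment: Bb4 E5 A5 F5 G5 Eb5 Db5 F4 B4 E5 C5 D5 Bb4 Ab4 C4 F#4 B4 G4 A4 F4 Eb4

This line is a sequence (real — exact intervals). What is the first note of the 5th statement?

D3

With a 7-note motive the entries are Bb4, F4, C4, each down a 4th from the previous.
Extending the heads down a 4th: G3 → D3.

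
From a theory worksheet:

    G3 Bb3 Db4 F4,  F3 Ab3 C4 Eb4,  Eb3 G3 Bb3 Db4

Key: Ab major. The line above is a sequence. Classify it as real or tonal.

Every note is diatonic to Ab major.
Cell 1 has +3 semitones from note 2 to 3, but cell 2 has +4 — the interval quality changes while the contour stays the same, which is the hallmark of a tonal sequence.

tonal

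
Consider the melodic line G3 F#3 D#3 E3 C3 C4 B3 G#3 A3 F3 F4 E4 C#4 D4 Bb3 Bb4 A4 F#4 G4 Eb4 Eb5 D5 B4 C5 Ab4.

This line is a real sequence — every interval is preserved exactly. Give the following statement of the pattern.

Ab5 G5 E5 F5 Db5

With a 5-note motive the entries are G3, C4, F4, Bb4, Eb5, each up a 4th from the previous.
From Ab5 the exact shape gives Ab5 G5 E5 F5 Db5.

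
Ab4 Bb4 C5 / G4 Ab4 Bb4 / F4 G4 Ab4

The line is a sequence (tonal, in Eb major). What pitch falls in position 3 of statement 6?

With 3-note cells, note 3 of each statement runs C5, Bb4, Ab4.
Each moves down a 2nd. Continuing: G4 → F4 → Eb4.

Eb4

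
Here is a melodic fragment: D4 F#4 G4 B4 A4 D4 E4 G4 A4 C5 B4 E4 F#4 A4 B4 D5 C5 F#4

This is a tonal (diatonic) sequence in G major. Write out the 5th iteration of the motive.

A4 C5 D5 F#5 E5 A4

With a 6-note motive the entries are D4, E4, F#4, each up a 2nd from the previous.
Continuing the starts: G4 → A4.
From A4 the diatonic shape gives A4 C5 D5 F#5 E5 A4.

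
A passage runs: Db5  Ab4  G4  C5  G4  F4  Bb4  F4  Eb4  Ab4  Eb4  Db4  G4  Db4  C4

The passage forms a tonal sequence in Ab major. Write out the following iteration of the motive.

F4 C4 Bb3

The 3-note cells begin on Db5, C5, Bb4, Ab4, G4 — each down a 2nd from the last.
So cell 6 is F4 C4 Bb3.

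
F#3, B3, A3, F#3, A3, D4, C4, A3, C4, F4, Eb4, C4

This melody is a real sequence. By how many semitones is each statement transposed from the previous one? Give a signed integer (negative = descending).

3

The 4-note cells begin on F#3, A3, C4 — each up a 3rd from the last.
F#3→A3 is 57 − 54 = 3 semitones.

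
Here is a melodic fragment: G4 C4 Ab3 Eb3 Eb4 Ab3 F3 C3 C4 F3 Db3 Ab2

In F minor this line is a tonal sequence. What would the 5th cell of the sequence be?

Taking 4-note groups, the heads are G4, Eb4, C4: the pattern moves down a 3rd.
Continuing the starts: Ab3 → F3.
From F3 the diatonic shape gives F3 Bb2 G2 Db2.

F3 Bb2 G2 Db2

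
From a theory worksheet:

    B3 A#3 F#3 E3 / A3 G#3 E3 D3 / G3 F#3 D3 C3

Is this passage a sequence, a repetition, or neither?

sequence

Each 4-note cell is the previous one transposed down a 2nd.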